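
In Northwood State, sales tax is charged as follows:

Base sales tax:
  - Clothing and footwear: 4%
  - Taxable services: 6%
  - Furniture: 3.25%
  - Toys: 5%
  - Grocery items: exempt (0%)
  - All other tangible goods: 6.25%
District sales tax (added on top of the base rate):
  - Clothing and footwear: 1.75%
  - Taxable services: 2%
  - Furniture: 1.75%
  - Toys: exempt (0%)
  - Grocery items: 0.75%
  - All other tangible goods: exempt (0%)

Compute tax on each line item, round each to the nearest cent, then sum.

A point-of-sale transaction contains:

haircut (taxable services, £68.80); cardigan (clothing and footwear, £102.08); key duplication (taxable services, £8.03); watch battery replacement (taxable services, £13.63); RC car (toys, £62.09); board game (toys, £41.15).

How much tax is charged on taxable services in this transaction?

Haircut £68.80: taxable services → 6% + 2% district = 8% → £5.50
Key duplication £8.03: taxable services → 6% + 2% district = 8% → £0.64
Watch battery replacement £13.63: taxable services → 6% + 2% district = 8% → £1.09
Tax on taxable services = £5.50 + £0.64 + £1.09 = £7.23

£7.23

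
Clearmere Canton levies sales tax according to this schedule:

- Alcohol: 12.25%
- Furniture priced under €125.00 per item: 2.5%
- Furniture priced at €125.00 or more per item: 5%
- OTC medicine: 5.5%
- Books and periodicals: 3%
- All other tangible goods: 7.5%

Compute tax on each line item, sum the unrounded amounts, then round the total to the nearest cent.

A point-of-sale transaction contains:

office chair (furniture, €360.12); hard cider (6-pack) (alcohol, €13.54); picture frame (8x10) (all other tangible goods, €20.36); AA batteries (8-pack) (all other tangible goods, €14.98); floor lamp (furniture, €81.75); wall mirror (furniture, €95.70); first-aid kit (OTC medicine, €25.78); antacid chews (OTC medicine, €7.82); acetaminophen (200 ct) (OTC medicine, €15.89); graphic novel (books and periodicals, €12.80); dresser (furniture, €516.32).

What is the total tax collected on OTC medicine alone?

First-aid kit €25.78: OTC medicine → 5.5% → €1.4179
Antacid chews €7.82: OTC medicine → 5.5% → €0.4301
Acetaminophen (200 ct) €15.89: OTC medicine → 5.5% → €0.87395
Tax on OTC medicine: unrounded sum = €2.72195 → €2.72

€2.72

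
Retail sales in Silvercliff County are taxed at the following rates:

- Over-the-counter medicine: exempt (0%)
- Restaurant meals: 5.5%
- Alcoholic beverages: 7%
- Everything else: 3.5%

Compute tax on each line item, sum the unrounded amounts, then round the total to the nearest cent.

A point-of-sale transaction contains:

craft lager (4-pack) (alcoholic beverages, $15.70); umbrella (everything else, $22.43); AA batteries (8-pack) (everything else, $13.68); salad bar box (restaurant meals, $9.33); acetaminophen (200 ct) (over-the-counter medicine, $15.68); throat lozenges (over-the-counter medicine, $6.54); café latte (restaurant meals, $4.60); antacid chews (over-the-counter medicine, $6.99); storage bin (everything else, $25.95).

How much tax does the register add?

$4.04

Craft lager (4-pack) $15.70: alcoholic beverages → 7% → $1.099
Umbrella $22.43: everything else → 3.5% → $0.78505
AA batteries (8-pack) $13.68: everything else → 3.5% → $0.4788
Salad bar box $9.33: restaurant meals → 5.5% → $0.51315
Acetaminophen (200 ct) $15.68: over-the-counter medicine → 0% → $0.00
Throat lozenges $6.54: over-the-counter medicine → 0% → $0.00
Café latte $4.60: restaurant meals → 5.5% → $0.253
Antacid chews $6.99: over-the-counter medicine → 0% → $0.00
Storage bin $25.95: everything else → 3.5% → $0.90825
Unrounded tax sum = $4.03725 → $4.04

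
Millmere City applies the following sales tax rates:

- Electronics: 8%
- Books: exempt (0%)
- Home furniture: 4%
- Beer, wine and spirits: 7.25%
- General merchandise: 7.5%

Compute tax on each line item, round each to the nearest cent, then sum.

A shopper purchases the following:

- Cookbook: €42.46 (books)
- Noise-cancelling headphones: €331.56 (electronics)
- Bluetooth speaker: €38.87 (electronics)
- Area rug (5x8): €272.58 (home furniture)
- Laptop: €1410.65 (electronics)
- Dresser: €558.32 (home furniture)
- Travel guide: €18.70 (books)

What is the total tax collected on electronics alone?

Noise-cancelling headphones €331.56: electronics → 8% → €26.52
Bluetooth speaker €38.87: electronics → 8% → €3.11
Laptop €1410.65: electronics → 8% → €112.85
Tax on electronics = €26.52 + €3.11 + €112.85 = €142.48

€142.48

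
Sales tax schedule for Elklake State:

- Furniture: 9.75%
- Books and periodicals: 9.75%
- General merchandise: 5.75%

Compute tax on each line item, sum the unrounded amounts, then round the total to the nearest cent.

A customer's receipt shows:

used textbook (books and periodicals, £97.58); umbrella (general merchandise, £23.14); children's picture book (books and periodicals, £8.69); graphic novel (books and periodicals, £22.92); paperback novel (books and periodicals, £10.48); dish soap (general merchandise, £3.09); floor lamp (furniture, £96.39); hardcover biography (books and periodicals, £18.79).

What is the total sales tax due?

£26.36

Used textbook £97.58: books and periodicals → 9.75% → £9.51405
Umbrella £23.14: general merchandise → 5.75% → £1.33055
Children's picture book £8.69: books and periodicals → 9.75% → £0.847275
Graphic novel £22.92: books and periodicals → 9.75% → £2.2347
Paperback novel £10.48: books and periodicals → 9.75% → £1.0218
Dish soap £3.09: general merchandise → 5.75% → £0.177675
Floor lamp £96.39: furniture → 9.75% → £9.398025
Hardcover biography £18.79: books and periodicals → 9.75% → £1.832025
Unrounded tax sum = £26.3561 → £26.36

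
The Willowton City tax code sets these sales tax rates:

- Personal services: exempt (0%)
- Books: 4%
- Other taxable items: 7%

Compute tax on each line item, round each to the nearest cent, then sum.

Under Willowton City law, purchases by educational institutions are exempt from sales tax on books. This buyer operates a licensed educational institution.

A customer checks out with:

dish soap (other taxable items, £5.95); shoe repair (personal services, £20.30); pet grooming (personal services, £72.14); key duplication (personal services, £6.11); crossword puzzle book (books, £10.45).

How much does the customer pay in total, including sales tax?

Dish soap £5.95: other taxable items → 7% → £0.42
Shoe repair £20.30: personal services → 0% → £0.00
Pet grooming £72.14: personal services → 0% → £0.00
Key duplication £6.11: personal services → 0% → £0.00
Crossword puzzle book £10.45: books, buyer-exempt → 0% → £0.00
Subtotal = £114.95; tax = £0.42; total due = £115.37

£115.37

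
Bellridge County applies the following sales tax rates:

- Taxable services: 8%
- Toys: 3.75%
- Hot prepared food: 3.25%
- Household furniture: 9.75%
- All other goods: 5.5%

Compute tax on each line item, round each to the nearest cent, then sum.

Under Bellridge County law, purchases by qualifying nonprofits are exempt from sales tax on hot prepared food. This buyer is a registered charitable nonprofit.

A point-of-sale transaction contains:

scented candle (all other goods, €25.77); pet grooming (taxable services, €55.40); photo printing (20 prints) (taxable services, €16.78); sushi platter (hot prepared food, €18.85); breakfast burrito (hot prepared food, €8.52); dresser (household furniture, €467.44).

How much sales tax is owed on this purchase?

Scented candle €25.77: all other goods → 5.5% → €1.42
Pet grooming €55.40: taxable services → 8% → €4.43
Photo printing (20 prints) €16.78: taxable services → 8% → €1.34
Sushi platter €18.85: hot prepared food, buyer-exempt → 0% → €0.00
Breakfast burrito €8.52: hot prepared food, buyer-exempt → 0% → €0.00
Dresser €467.44: household furniture → 9.75% → €45.58
Total tax = €1.42 + €4.43 + €1.34 + €45.58 = €52.77

€52.77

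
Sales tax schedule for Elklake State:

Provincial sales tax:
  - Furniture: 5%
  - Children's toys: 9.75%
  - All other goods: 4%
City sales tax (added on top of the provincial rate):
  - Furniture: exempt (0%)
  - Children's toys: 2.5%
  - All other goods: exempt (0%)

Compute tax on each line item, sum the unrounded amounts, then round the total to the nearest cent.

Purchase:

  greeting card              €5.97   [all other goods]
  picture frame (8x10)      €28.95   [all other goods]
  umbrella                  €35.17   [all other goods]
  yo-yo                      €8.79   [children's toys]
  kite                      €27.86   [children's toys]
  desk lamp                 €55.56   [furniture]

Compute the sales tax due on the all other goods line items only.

Greeting card €5.97: all other goods → 4% + 0% city = 4% → €0.2388
Picture frame (8x10) €28.95: all other goods → 4% + 0% city = 4% → €1.158
Umbrella €35.17: all other goods → 4% + 0% city = 4% → €1.4068
Tax on all other goods: unrounded sum = €2.8036 → €2.80

€2.80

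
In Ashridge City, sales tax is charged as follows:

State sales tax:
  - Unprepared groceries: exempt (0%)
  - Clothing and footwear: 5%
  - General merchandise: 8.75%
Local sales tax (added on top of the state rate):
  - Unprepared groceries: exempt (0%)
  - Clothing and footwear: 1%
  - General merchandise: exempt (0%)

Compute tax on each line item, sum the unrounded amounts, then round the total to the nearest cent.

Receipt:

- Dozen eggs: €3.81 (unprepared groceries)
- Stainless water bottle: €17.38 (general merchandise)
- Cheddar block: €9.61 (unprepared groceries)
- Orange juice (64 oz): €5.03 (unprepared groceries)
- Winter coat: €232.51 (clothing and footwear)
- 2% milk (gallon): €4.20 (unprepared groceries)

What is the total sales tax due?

Dozen eggs €3.81: unprepared groceries → 0% + 0% local = 0% → €0.00
Stainless water bottle €17.38: general merchandise → 8.75% + 0% local = 8.75% → €1.52075
Cheddar block €9.61: unprepared groceries → 0% + 0% local = 0% → €0.00
Orange juice (64 oz) €5.03: unprepared groceries → 0% + 0% local = 0% → €0.00
Winter coat €232.51: clothing and footwear → 5% + 1% local = 6% → €13.9506
2% milk (gallon) €4.20: unprepared groceries → 0% + 0% local = 0% → €0.00
Unrounded tax sum = €15.47135 → €15.47

€15.47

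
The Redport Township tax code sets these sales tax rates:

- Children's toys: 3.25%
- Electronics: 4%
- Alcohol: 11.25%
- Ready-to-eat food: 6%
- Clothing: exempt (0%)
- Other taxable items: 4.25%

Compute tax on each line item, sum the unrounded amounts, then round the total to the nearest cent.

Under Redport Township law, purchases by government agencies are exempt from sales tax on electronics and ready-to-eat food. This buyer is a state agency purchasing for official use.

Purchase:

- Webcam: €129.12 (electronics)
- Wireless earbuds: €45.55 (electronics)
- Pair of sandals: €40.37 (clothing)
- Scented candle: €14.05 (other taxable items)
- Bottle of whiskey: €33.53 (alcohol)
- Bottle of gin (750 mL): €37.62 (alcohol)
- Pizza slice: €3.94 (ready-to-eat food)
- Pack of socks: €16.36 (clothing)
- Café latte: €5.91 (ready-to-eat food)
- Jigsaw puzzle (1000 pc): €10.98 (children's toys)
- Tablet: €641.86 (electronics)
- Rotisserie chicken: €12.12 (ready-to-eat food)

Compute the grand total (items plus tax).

€1000.37

Webcam €129.12: electronics, buyer-exempt → 0% → €0.00
Wireless earbuds €45.55: electronics, buyer-exempt → 0% → €0.00
Pair of sandals €40.37: clothing → 0% → €0.00
Scented candle €14.05: other taxable items → 4.25% → €0.597125
Bottle of whiskey €33.53: alcohol → 11.25% → €3.772125
Bottle of gin (750 mL) €37.62: alcohol → 11.25% → €4.23225
Pizza slice €3.94: ready-to-eat food, buyer-exempt → 0% → €0.00
Pack of socks €16.36: clothing → 0% → €0.00
Café latte €5.91: ready-to-eat food, buyer-exempt → 0% → €0.00
Jigsaw puzzle (1000 pc) €10.98: children's toys → 3.25% → €0.35685
Tablet €641.86: electronics, buyer-exempt → 0% → €0.00
Rotisserie chicken €12.12: ready-to-eat food, buyer-exempt → 0% → €0.00
Subtotal = €991.41; unrounded tax = €8.95835 → €8.96; total due = €1000.37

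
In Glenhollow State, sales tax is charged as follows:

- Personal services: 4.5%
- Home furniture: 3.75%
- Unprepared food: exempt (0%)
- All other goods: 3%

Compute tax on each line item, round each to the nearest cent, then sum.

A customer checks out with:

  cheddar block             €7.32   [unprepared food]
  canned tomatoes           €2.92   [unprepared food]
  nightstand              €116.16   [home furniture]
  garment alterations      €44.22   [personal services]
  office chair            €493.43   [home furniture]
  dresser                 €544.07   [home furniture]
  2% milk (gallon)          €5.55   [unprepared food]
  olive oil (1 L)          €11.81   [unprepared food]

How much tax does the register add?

Cheddar block €7.32: unprepared food → 0% → €0.00
Canned tomatoes €2.92: unprepared food → 0% → €0.00
Nightstand €116.16: home furniture → 3.75% → €4.36
Garment alterations €44.22: personal services → 4.5% → €1.99
Office chair €493.43: home furniture → 3.75% → €18.50
Dresser €544.07: home furniture → 3.75% → €20.40
2% milk (gallon) €5.55: unprepared food → 0% → €0.00
Olive oil (1 L) €11.81: unprepared food → 0% → €0.00
Total tax = €4.36 + €1.99 + €18.50 + €20.40 = €45.25

€45.25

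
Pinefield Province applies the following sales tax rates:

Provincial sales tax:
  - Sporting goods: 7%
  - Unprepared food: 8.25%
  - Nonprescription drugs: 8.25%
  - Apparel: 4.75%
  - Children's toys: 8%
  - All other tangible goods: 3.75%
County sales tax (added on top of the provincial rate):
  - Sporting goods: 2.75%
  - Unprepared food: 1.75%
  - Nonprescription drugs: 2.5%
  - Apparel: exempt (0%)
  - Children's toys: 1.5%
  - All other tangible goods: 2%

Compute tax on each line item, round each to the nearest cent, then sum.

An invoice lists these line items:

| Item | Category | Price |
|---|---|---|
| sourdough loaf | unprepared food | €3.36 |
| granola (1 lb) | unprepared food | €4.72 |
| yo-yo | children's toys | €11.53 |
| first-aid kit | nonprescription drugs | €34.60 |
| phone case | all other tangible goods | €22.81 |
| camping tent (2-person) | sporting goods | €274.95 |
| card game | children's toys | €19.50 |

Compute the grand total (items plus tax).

€407.07

Sourdough loaf €3.36: unprepared food → 8.25% + 1.75% county = 10% → €0.34
Granola (1 lb) €4.72: unprepared food → 8.25% + 1.75% county = 10% → €0.47
Yo-yo €11.53: children's toys → 8% + 1.5% county = 9.5% → €1.10
First-aid kit €34.60: nonprescription drugs → 8.25% + 2.5% county = 10.75% → €3.72
Phone case €22.81: all other tangible goods → 3.75% + 2% county = 5.75% → €1.31
Camping tent (2-person) €274.95: sporting goods → 7% + 2.75% county = 9.75% → €26.81
Card game €19.50: children's toys → 8% + 1.5% county = 9.5% → €1.85
Subtotal = €371.47; tax = €35.60; total due = €407.07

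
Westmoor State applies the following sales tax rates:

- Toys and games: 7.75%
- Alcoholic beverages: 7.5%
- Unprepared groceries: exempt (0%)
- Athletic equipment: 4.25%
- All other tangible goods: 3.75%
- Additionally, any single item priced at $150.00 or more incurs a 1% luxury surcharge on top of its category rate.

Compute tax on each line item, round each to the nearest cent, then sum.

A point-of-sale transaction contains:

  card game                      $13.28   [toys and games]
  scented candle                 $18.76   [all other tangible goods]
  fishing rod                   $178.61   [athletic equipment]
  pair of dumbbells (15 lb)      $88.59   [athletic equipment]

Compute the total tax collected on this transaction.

$14.88

Card game $13.28: toys and games → 7.75% → $1.03
Scented candle $18.76: all other tangible goods → 3.75% → $0.70
Fishing rod $178.61: athletic equipment → 4.25% + 1% surcharge = 5.25% → $9.38
Pair of dumbbells (15 lb) $88.59: athletic equipment → 4.25% → $3.77
Total tax = $1.03 + $0.70 + $9.38 + $3.77 = $14.88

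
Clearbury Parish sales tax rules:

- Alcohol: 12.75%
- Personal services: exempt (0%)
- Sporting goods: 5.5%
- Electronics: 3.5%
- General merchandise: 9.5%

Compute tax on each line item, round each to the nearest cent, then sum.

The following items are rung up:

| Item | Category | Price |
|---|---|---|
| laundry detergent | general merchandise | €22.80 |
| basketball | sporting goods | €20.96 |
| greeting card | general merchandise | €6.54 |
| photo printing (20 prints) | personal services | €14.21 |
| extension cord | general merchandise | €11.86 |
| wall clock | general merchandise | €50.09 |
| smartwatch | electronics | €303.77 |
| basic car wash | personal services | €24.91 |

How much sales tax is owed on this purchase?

€20.46

Laundry detergent €22.80: general merchandise → 9.5% → €2.17
Basketball €20.96: sporting goods → 5.5% → €1.15
Greeting card €6.54: general merchandise → 9.5% → €0.62
Photo printing (20 prints) €14.21: personal services → 0% → €0.00
Extension cord €11.86: general merchandise → 9.5% → €1.13
Wall clock €50.09: general merchandise → 9.5% → €4.76
Smartwatch €303.77: electronics → 3.5% → €10.63
Basic car wash €24.91: personal services → 0% → €0.00
Total tax = €2.17 + €1.15 + €0.62 + €1.13 + €4.76 + €10.63 = €20.46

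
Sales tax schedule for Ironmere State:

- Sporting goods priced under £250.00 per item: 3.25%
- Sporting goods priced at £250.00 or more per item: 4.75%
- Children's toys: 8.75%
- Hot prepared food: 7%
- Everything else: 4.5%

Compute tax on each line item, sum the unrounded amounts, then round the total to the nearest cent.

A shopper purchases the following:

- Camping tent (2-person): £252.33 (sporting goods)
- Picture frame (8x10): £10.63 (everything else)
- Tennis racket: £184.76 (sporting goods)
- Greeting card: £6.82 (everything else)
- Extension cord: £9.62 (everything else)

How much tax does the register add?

£19.21

Camping tent (2-person) £252.33: sporting goods, £250.00 or more → 4.75% → £11.985675
Picture frame (8x10) £10.63: everything else → 4.5% → £0.47835
Tennis racket £184.76: sporting goods, under £250.00 → 3.25% → £6.0047
Greeting card £6.82: everything else → 4.5% → £0.3069
Extension cord £9.62: everything else → 4.5% → £0.4329
Unrounded tax sum = £19.208525 → £19.21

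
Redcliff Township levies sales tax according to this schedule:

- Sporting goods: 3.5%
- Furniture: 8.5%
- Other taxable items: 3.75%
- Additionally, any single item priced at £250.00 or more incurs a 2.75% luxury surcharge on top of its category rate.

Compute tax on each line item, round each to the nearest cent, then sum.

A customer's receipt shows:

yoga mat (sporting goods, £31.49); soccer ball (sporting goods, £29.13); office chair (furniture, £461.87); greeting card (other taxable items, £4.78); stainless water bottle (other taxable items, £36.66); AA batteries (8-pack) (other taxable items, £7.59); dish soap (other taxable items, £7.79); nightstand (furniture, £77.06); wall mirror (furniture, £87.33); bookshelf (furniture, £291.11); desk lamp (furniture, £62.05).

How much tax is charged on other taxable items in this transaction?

Greeting card £4.78: other taxable items → 3.75% → £0.18
Stainless water bottle £36.66: other taxable items → 3.75% → £1.37
AA batteries (8-pack) £7.59: other taxable items → 3.75% → £0.28
Dish soap £7.79: other taxable items → 3.75% → £0.29
Tax on other taxable items = £0.18 + £1.37 + £0.28 + £0.29 = £2.12

£2.12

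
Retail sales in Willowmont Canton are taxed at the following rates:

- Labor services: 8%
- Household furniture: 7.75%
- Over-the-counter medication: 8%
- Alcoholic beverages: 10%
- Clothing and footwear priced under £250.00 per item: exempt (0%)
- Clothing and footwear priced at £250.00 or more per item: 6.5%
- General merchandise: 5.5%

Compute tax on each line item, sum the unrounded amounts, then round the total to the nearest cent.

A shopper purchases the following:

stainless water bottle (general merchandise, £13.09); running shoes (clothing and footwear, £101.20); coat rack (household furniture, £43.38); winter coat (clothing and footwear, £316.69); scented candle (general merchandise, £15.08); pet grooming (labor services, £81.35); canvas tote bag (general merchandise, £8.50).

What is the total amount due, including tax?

Stainless water bottle £13.09: general merchandise → 5.5% → £0.71995
Running shoes £101.20: clothing and footwear, under £250.00 → 0% → £0.00
Coat rack £43.38: household furniture → 7.75% → £3.36195
Winter coat £316.69: clothing and footwear, £250.00 or more → 6.5% → £20.58485
Scented candle £15.08: general merchandise → 5.5% → £0.8294
Pet grooming £81.35: labor services → 8% → £6.508
Canvas tote bag £8.50: general merchandise → 5.5% → £0.4675
Subtotal = £579.29; unrounded tax = £32.47165 → £32.47; total due = £611.76

£611.76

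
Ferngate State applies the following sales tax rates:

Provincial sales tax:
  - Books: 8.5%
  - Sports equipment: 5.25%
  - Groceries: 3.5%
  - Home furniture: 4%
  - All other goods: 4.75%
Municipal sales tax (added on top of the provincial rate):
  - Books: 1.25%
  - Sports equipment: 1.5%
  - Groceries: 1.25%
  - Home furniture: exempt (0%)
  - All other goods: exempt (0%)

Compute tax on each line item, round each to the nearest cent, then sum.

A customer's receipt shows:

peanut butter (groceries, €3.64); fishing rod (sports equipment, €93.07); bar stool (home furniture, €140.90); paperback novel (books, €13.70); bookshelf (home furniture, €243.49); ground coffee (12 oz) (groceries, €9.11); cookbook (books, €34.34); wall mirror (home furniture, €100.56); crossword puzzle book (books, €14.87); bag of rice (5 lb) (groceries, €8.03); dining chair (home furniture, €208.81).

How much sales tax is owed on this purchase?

€41.15

Peanut butter €3.64: groceries → 3.5% + 1.25% municipal = 4.75% → €0.17
Fishing rod €93.07: sports equipment → 5.25% + 1.5% municipal = 6.75% → €6.28
Bar stool €140.90: home furniture → 4% + 0% municipal = 4% → €5.64
Paperback novel €13.70: books → 8.5% + 1.25% municipal = 9.75% → €1.34
Bookshelf €243.49: home furniture → 4% + 0% municipal = 4% → €9.74
Ground coffee (12 oz) €9.11: groceries → 3.5% + 1.25% municipal = 4.75% → €0.43
Cookbook €34.34: books → 8.5% + 1.25% municipal = 9.75% → €3.35
Wall mirror €100.56: home furniture → 4% + 0% municipal = 4% → €4.02
Crossword puzzle book €14.87: books → 8.5% + 1.25% municipal = 9.75% → €1.45
Bag of rice (5 lb) €8.03: groceries → 3.5% + 1.25% municipal = 4.75% → €0.38
Dining chair €208.81: home furniture → 4% + 0% municipal = 4% → €8.35
Total tax = €0.17 + €6.28 + €5.64 + €1.34 + €9.74 + €0.43 + €3.35 + €4.02 + €1.45 + €0.38 + €8.35 = €41.15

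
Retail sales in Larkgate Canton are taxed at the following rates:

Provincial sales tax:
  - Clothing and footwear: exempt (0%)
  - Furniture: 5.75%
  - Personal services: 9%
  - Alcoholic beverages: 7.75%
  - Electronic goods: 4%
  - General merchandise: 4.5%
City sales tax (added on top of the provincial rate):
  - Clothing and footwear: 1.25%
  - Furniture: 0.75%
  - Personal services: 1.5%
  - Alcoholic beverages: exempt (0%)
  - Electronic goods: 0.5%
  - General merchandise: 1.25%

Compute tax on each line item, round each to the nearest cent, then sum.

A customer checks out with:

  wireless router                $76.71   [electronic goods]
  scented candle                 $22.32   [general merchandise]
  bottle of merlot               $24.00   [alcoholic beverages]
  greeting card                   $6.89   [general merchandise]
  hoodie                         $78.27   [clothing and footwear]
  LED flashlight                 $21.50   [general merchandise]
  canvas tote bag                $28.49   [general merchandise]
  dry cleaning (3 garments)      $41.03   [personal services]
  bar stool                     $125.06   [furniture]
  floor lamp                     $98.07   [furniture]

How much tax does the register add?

Wireless router $76.71: electronic goods → 4% + 0.5% city = 4.5% → $3.45
Scented candle $22.32: general merchandise → 4.5% + 1.25% city = 5.75% → $1.28
Bottle of merlot $24.00: alcoholic beverages → 7.75% + 0% city = 7.75% → $1.86
Greeting card $6.89: general merchandise → 4.5% + 1.25% city = 5.75% → $0.40
Hoodie $78.27: clothing and footwear → 0% + 1.25% city = 1.25% → $0.98
LED flashlight $21.50: general merchandise → 4.5% + 1.25% city = 5.75% → $1.24
Canvas tote bag $28.49: general merchandise → 4.5% + 1.25% city = 5.75% → $1.64
Dry cleaning (3 garments) $41.03: personal services → 9% + 1.5% city = 10.5% → $4.31
Bar stool $125.06: furniture → 5.75% + 0.75% city = 6.5% → $8.13
Floor lamp $98.07: furniture → 5.75% + 0.75% city = 6.5% → $6.37
Total tax = $3.45 + $1.28 + $1.86 + $0.40 + $0.98 + $1.24 + $1.64 + $4.31 + $8.13 + $6.37 = $29.66

$29.66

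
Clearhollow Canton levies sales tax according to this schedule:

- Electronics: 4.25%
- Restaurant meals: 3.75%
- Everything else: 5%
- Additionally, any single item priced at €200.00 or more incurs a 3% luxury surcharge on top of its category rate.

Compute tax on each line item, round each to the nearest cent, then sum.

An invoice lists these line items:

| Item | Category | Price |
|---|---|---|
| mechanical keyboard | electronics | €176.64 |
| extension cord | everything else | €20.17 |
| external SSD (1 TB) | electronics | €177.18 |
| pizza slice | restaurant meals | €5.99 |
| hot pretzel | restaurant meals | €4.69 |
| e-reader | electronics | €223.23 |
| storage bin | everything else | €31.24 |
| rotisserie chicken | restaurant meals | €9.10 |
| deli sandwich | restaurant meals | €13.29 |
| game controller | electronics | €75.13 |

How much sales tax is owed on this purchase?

€38.22

Mechanical keyboard €176.64: electronics → 4.25% → €7.51
Extension cord €20.17: everything else → 5% → €1.01
External SSD (1 TB) €177.18: electronics → 4.25% → €7.53
Pizza slice €5.99: restaurant meals → 3.75% → €0.22
Hot pretzel €4.69: restaurant meals → 3.75% → €0.18
E-reader €223.23: electronics → 4.25% + 3% surcharge = 7.25% → €16.18
Storage bin €31.24: everything else → 5% → €1.56
Rotisserie chicken €9.10: restaurant meals → 3.75% → €0.34
Deli sandwich €13.29: restaurant meals → 3.75% → €0.50
Game controller €75.13: electronics → 4.25% → €3.19
Total tax = €7.51 + €1.01 + €7.53 + €0.22 + €0.18 + €16.18 + €1.56 + €0.34 + €0.50 + €3.19 = €38.22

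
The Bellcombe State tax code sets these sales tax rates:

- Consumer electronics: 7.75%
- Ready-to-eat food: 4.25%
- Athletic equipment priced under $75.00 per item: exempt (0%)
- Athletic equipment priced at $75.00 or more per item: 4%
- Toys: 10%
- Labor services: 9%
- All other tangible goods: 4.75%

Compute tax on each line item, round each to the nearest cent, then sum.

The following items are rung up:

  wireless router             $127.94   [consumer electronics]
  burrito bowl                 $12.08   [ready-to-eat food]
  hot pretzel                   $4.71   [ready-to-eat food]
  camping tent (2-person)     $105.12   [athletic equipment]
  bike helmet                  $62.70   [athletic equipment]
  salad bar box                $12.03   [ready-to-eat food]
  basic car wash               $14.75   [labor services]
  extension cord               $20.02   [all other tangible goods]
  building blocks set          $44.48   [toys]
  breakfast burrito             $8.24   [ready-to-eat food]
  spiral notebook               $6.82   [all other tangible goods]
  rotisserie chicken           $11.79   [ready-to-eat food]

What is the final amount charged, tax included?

$453.92

Wireless router $127.94: consumer electronics → 7.75% → $9.92
Burrito bowl $12.08: ready-to-eat food → 4.25% → $0.51
Hot pretzel $4.71: ready-to-eat food → 4.25% → $0.20
Camping tent (2-person) $105.12: athletic equipment, $75.00 or more → 4% → $4.20
Bike helmet $62.70: athletic equipment, under $75.00 → 0% → $0.00
Salad bar box $12.03: ready-to-eat food → 4.25% → $0.51
Basic car wash $14.75: labor services → 9% → $1.33
Extension cord $20.02: all other tangible goods → 4.75% → $0.95
Building blocks set $44.48: toys → 10% → $4.45
Breakfast burrito $8.24: ready-to-eat food → 4.25% → $0.35
Spiral notebook $6.82: all other tangible goods → 4.75% → $0.32
Rotisserie chicken $11.79: ready-to-eat food → 4.25% → $0.50
Subtotal = $430.68; tax = $23.24; total due = $453.92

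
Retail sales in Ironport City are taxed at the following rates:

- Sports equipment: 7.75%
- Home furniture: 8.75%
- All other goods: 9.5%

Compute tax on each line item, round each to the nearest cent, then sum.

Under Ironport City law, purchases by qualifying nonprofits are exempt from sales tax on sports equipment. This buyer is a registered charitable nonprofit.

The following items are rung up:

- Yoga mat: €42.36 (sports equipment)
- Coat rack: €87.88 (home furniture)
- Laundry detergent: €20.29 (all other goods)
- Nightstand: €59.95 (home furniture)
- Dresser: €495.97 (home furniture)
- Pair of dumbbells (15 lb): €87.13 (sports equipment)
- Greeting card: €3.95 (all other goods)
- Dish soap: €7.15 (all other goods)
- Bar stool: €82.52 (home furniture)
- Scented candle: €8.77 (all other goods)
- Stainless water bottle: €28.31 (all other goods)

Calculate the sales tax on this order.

Yoga mat €42.36: sports equipment, buyer-exempt → 0% → €0.00
Coat rack €87.88: home furniture → 8.75% → €7.69
Laundry detergent €20.29: all other goods → 9.5% → €1.93
Nightstand €59.95: home furniture → 8.75% → €5.25
Dresser €495.97: home furniture → 8.75% → €43.40
Pair of dumbbells (15 lb) €87.13: sports equipment, buyer-exempt → 0% → €0.00
Greeting card €3.95: all other goods → 9.5% → €0.38
Dish soap €7.15: all other goods → 9.5% → €0.68
Bar stool €82.52: home furniture → 8.75% → €7.22
Scented candle €8.77: all other goods → 9.5% → €0.83
Stainless water bottle €28.31: all other goods → 9.5% → €2.69
Total tax = €7.69 + €1.93 + €5.25 + €43.40 + €0.38 + €0.68 + €7.22 + €0.83 + €2.69 = €70.07

€70.07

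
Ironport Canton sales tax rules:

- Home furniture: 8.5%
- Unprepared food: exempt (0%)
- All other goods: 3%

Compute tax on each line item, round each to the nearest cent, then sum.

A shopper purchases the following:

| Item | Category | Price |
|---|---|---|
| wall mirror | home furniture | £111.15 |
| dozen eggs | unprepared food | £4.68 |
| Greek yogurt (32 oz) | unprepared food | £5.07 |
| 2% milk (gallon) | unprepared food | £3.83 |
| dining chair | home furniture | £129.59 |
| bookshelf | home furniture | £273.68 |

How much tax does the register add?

Wall mirror £111.15: home furniture → 8.5% → £9.45
Dozen eggs £4.68: unprepared food → 0% → £0.00
Greek yogurt (32 oz) £5.07: unprepared food → 0% → £0.00
2% milk (gallon) £3.83: unprepared food → 0% → £0.00
Dining chair £129.59: home furniture → 8.5% → £11.02
Bookshelf £273.68: home furniture → 8.5% → £23.26
Total tax = £9.45 + £11.02 + £23.26 = £43.73

£43.73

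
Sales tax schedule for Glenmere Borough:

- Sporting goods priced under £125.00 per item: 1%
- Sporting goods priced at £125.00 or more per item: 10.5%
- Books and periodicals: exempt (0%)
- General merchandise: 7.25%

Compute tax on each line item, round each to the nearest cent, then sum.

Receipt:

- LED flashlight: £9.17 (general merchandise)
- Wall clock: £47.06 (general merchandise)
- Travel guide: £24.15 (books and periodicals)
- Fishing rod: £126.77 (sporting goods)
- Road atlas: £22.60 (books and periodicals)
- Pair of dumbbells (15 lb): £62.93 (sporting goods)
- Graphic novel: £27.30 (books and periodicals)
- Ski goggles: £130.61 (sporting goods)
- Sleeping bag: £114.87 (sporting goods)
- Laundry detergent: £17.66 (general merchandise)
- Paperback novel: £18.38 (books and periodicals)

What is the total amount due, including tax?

£635.65

LED flashlight £9.17: general merchandise → 7.25% → £0.66
Wall clock £47.06: general merchandise → 7.25% → £3.41
Travel guide £24.15: books and periodicals → 0% → £0.00
Fishing rod £126.77: sporting goods, £125.00 or more → 10.5% → £13.31
Road atlas £22.60: books and periodicals → 0% → £0.00
Pair of dumbbells (15 lb) £62.93: sporting goods, under £125.00 → 1% → £0.63
Graphic novel £27.30: books and periodicals → 0% → £0.00
Ski goggles £130.61: sporting goods, £125.00 or more → 10.5% → £13.71
Sleeping bag £114.87: sporting goods, under £125.00 → 1% → £1.15
Laundry detergent £17.66: general merchandise → 7.25% → £1.28
Paperback novel £18.38: books and periodicals → 0% → £0.00
Subtotal = £601.50; tax = £34.15; total due = £635.65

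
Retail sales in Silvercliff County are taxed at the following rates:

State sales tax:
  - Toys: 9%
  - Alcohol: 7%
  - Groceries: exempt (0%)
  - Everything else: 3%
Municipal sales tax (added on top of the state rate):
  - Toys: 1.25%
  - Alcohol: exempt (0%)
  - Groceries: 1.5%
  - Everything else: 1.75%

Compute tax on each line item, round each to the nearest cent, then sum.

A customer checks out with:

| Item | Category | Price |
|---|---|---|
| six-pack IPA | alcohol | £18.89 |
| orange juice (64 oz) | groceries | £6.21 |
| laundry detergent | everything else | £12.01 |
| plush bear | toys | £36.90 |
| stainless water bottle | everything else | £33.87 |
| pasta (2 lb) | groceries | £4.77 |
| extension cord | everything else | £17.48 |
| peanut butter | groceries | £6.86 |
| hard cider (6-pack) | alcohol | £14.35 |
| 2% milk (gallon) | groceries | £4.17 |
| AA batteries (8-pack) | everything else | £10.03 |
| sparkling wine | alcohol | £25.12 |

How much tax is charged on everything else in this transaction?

£3.49

Laundry detergent £12.01: everything else → 3% + 1.75% municipal = 4.75% → £0.57
Stainless water bottle £33.87: everything else → 3% + 1.75% municipal = 4.75% → £1.61
Extension cord £17.48: everything else → 3% + 1.75% municipal = 4.75% → £0.83
AA batteries (8-pack) £10.03: everything else → 3% + 1.75% municipal = 4.75% → £0.48
Tax on everything else = £0.57 + £1.61 + £0.83 + £0.48 = £3.49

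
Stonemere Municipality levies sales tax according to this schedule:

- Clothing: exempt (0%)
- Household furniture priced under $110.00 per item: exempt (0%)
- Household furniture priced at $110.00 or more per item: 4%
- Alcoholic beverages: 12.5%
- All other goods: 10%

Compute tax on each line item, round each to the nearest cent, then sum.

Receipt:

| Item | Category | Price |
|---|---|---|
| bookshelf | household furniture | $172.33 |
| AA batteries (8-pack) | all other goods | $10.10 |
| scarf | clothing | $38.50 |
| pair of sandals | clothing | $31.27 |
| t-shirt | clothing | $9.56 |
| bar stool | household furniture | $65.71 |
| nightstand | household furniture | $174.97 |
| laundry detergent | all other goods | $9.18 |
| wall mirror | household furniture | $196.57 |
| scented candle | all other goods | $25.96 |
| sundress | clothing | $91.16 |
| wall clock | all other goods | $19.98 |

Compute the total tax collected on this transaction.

$28.28

Bookshelf $172.33: household furniture, $110.00 or more → 4% → $6.89
AA batteries (8-pack) $10.10: all other goods → 10% → $1.01
Scarf $38.50: clothing → 0% → $0.00
Pair of sandals $31.27: clothing → 0% → $0.00
T-shirt $9.56: clothing → 0% → $0.00
Bar stool $65.71: household furniture, under $110.00 → 0% → $0.00
Nightstand $174.97: household furniture, $110.00 or more → 4% → $7.00
Laundry detergent $9.18: all other goods → 10% → $0.92
Wall mirror $196.57: household furniture, $110.00 or more → 4% → $7.86
Scented candle $25.96: all other goods → 10% → $2.60
Sundress $91.16: clothing → 0% → $0.00
Wall clock $19.98: all other goods → 10% → $2.00
Total tax = $6.89 + $1.01 + $7.00 + $0.92 + $7.86 + $2.60 + $2.00 = $28.28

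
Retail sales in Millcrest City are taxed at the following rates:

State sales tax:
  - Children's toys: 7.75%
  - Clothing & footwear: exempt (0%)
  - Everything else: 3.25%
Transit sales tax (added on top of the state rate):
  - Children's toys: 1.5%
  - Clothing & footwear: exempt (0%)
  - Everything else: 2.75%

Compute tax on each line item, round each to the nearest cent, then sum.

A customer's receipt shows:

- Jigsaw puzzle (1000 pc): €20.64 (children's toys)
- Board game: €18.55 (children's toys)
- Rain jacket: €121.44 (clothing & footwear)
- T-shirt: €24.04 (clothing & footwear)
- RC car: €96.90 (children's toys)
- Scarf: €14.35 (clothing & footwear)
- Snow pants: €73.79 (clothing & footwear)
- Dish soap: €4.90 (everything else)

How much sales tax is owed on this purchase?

Jigsaw puzzle (1000 pc) €20.64: children's toys → 7.75% + 1.5% transit = 9.25% → €1.91
Board game €18.55: children's toys → 7.75% + 1.5% transit = 9.25% → €1.72
Rain jacket €121.44: clothing & footwear → 0% + 0% transit = 0% → €0.00
T-shirt €24.04: clothing & footwear → 0% + 0% transit = 0% → €0.00
RC car €96.90: children's toys → 7.75% + 1.5% transit = 9.25% → €8.96
Scarf €14.35: clothing & footwear → 0% + 0% transit = 0% → €0.00
Snow pants €73.79: clothing & footwear → 0% + 0% transit = 0% → €0.00
Dish soap €4.90: everything else → 3.25% + 2.75% transit = 6% → €0.29
Total tax = €1.91 + €1.72 + €8.96 + €0.29 = €12.88

€12.88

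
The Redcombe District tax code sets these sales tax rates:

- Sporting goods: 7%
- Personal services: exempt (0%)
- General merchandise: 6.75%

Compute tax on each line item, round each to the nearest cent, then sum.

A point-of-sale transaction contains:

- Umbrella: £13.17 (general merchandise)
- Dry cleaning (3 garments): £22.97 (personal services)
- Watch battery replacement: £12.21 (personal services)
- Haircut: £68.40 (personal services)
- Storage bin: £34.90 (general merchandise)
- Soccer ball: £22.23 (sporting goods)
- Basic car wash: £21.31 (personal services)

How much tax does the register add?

£4.81

Umbrella £13.17: general merchandise → 6.75% → £0.89
Dry cleaning (3 garments) £22.97: personal services → 0% → £0.00
Watch battery replacement £12.21: personal services → 0% → £0.00
Haircut £68.40: personal services → 0% → £0.00
Storage bin £34.90: general merchandise → 6.75% → £2.36
Soccer ball £22.23: sporting goods → 7% → £1.56
Basic car wash £21.31: personal services → 0% → £0.00
Total tax = £0.89 + £2.36 + £1.56 = £4.81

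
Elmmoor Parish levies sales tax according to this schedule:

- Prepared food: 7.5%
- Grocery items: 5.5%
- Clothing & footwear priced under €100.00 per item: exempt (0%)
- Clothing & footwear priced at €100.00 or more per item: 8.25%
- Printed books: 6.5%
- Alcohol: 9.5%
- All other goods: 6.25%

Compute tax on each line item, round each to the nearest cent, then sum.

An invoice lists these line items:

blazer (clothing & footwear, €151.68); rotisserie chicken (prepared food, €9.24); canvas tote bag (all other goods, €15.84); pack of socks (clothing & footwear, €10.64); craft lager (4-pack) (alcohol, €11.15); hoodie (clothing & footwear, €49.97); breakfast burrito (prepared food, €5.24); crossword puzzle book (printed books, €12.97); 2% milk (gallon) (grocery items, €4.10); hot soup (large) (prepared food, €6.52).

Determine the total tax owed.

Blazer €151.68: clothing & footwear, €100.00 or more → 8.25% → €12.51
Rotisserie chicken €9.24: prepared food → 7.5% → €0.69
Canvas tote bag €15.84: all other goods → 6.25% → €0.99
Pack of socks €10.64: clothing & footwear, under €100.00 → 0% → €0.00
Craft lager (4-pack) €11.15: alcohol → 9.5% → €1.06
Hoodie €49.97: clothing & footwear, under €100.00 → 0% → €0.00
Breakfast burrito €5.24: prepared food → 7.5% → €0.39
Crossword puzzle book €12.97: printed books → 6.5% → €0.84
2% milk (gallon) €4.10: grocery items → 5.5% → €0.23
Hot soup (large) €6.52: prepared food → 7.5% → €0.49
Total tax = €12.51 + €0.69 + €0.99 + €1.06 + €0.39 + €0.84 + €0.23 + €0.49 = €17.20

€17.20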